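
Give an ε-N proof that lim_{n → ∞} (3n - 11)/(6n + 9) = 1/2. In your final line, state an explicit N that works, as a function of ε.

N = (31/12)/ε

Fix ε > 0. For n ≥ 1, |(3n - 11)/(6n + 9) − (1/2)| = |-93|/(6(6n + 9)) = 93/(6(6n + 9)).
Since 6n + 9 ≥ 6n for n ≥ 1, this is ≤ 93/(6·6n) = (31/12)/n.
So |(3n - 11)/(6n + 9) − (1/2)| < ε whenever n > (31/12)/ε.
Take N = (31/12)/ε. If n > N then |(3n - 11)/(6n + 9) − (1/2)| ≤ (31/12)/n < ε.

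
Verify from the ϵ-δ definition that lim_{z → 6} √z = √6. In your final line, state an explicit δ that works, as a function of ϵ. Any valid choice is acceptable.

δ = min(6, √6·ϵ)

Fix ϵ > 0. We want δ > 0 such that 0 < |z − 6| < δ implies |√z − √6| < ϵ.
Multiplying by the conjugate, |√z − √6| = |z − 6|/(√z + √6).
Restrict δ ≤ 6 so that |z − 6| < 6 forces z > 0, and then √z + √6 > √6.
Hence |√z − √6| < |z − 6|/√6, which is < ϵ once |z − 6| < √6·ϵ.
Take δ = min(6, √6·ϵ). If 0 < |z − 6| < δ then z > 0 and |√z − √6| < |z − 6|/√6 < ϵ.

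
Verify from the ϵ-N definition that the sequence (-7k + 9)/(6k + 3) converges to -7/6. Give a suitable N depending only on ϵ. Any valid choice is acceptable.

N = (25/12)/ϵ

Suppose ϵ > 0. For k ≥ 1, |(-7k + 9)/(6k + 3) + 7/6| = |75|/(6(6k + 3)) = 75/(6(6k + 3)).
Since 6k + 3 ≥ 6k for k ≥ 1, this is ≤ 75/(6·6k) = (25/12)/k.
So |(-7k + 9)/(6k + 3) + 7/6| < ϵ whenever k > (25/12)/ϵ.
Take N = (25/12)/ϵ. If k > N then |(-7k + 9)/(6k + 3) + 7/6| ≤ (25/12)/k < ϵ.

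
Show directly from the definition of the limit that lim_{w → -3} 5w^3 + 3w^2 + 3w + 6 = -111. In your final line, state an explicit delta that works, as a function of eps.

Fix eps > 0. We want delta > 0 such that 0 < |w + 3| < delta implies |(5w^3 + 3w^2 + 3w + 6) + 111| < eps.
(5w^3 + 3w^2 + 3w + 6) + 111 = 5w^3 + 3w^2 + 3w + 117 = (w + 3)(5w^2 - 12w + 39).
So |(5w^3 + 3w^2 + 3w + 6) + 111| = |w + 3|·|5w^2 - 12w + 39|.
Require delta ≤ 1. Then |w + 3| < 1 gives |w| < 4, and by the triangle inequality |5w^2 - 12w + 39| ≤ 5·4^2 + 12·4 + 39 = 167.
Hence |(5w^3 + 3w^2 + 3w + 6) + 111| ≤ 167|w + 3| < eps provided |w + 3| < eps/167.
Choosing delta = min(1, eps/167) ensures both conditions, hence |(5w^3 + 3w^2 + 3w + 6) + 111| < eps.

delta = min(1, eps/167)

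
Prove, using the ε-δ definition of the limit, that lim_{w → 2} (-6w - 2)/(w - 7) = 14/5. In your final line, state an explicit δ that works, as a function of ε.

δ = min(5/2, (25/88)ε)

Let ε > 0 be given. We want δ > 0 with 0 < |w − 2| < δ ⇒ |(-6w - 2)/(w - 7) − (14/5)| < ε.
Combining over a common denominator, (-6w - 2)/(w - 7) − (14/5) = [(-6w - 2)·(-5) − (-14)·(w - 7)] / [(-5)·(w - 7)] = 44(w − 2) / ((-5)(w - 7)).
So |(-6w - 2)/(w - 7) − (14/5)| = 44|w − 2| / (5·|w − 7|).
Require δ ≤ 5/2, so |w − 7| ≥ |-5| − |w − 2| > 5 − 5/2 = 5/2.
Hence |(-6w - 2)/(w - 7) − (14/5)| < 44|w − 2|/(5·(5/2)) = (88/25)|w − 2|, which is < ε once |w − 2| < (25/88)ε.
Take δ = min(5/2, (25/88)ε). Then 0 < |w − 2| < δ forces both bounds, so |(-6w - 2)/(w - 7) − (14/5)| < ε.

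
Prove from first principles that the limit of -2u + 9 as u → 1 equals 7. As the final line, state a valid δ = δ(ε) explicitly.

δ = ε/2

Let ε > 0. We need δ > 0 so that 0 < |u − 1| < δ implies |(-2u + 9) − 7| < ε.
Since (-2u + 9) − 7 = -2(u − 1), we have |(-2u + 9) − 7| = 2|u − 1|.
So 2|u − 1| < ε exactly when |u − 1| < ε/2.
Choosing δ = ε/2 gives |(-2u + 9) − 7| = 2|u − 1| < ε whenever |u − 1| < δ.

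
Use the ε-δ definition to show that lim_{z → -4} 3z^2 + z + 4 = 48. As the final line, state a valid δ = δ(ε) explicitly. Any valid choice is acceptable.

Let ε > 0 be given. We want δ > 0 such that 0 < |z + 4| < δ implies |(3z^2 + z + 4) − 48| < ε.
(3z^2 + z + 4) − 48 = 3z^2 + z - 44 = (z + 4)(3z - 11).
So |(3z^2 + z + 4) − 48| = |z + 4|·|3z - 11|.
Assume first that |z + 4| < 2, so |z| < 6. Then |3z - 11| ≤ 3·6 + 11 = 29.
Hence |(3z^2 + z + 4) − 48| ≤ 29|z + 4| < ε provided |z + 4| < ε/29.
Choosing δ = min(2, ε/29) ensures both conditions, hence |(3z^2 + z + 4) − 48| < ε.

δ = min(2, ε/29)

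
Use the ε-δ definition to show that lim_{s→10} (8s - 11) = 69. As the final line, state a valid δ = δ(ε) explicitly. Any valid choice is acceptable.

δ = ε/8

Fix ε > 0. We need δ > 0 so that 0 < |s − 10| < δ implies |(8s - 11) − 69| < ε.
Since (8s - 11) − 69 = 8(s − 10), we have |(8s - 11) − 69| = 8|s − 10|.
So 8|s − 10| < ε exactly when |s − 10| < ε/8.
Take δ = ε/8. If 0 < |s − 10| < δ then |(8s - 11) − 69| = 8|s − 10| < 8·(ε/8) = ε.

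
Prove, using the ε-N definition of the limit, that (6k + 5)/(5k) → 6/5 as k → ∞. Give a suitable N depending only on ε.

N = 1/ε

Let ε > 0. For k ≥ 1, |(6k + 5)/(5k) − (6/5)| = |25|/(5(5k)) = 25/(5(5k)).
Since 5k ≥ 5k for k ≥ 1, this is ≤ 25/(5·5k) = 1/k.
So |(6k + 5)/(5k) − (6/5)| < ε whenever k > 1/ε.
Take N = 1/ε. If k > N then |(6k + 5)/(5k) − (6/5)| ≤ 1/k < ε.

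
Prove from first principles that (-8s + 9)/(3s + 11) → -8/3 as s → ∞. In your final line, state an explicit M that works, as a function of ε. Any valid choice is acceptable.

M = (115/9)/ε

Fix ε > 0. We seek M > 0 such that s > M implies |(-8s + 9)/(3s + 11) + 8/3| < ε.
(-8s + 9)/(3s + 11) + 8/3 = (3(-8s + 9) − (-8)(3s + 11)) / (3(3s + 11)) = 115/(3(3s + 11)).
For s > 0 we have 3s + 11 > 3s, so |(-8s + 9)/(3s + 11) + 8/3| = 115/(3(3s + 11)) < 115/(3·3s) = (115/9)/s.
Thus |(-8s + 9)/(3s + 11) + 8/3| < ε whenever s > (115/9)/ε.
Take M = (115/9)/ε. If s > M then |(-8s + 9)/(3s + 11) + 8/3| < (115/9)/s < ε.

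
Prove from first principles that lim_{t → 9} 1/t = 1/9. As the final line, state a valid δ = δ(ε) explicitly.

δ = min(9/2, (81/2)ε)

Let ε > 0 be given. We seek δ > 0 such that 0 < |t − 9| < δ implies |1/t − (1/9)| < ε.
|1/t − (1/9)| = |9 − t|/(9·|t|) = |t − 9|/(9|t|).
Require δ ≤ 9/2 so that |t| > 9 − 9/2 = 9/2, hence 9|t| > 81/2.
Then |1/t − (1/9)| < |t − 9|/(81/2), which is < ε when |t − 9| < (81/2)ε.
Take δ = min(9/2, (81/2)ε). Then 0 < |t − 9| < δ gives both |t − 9| < 9/2 and |t − 9| < (81/2)ε, so |1/t − (1/9)| < ε.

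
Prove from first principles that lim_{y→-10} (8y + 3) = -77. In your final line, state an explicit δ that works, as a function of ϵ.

δ = ϵ/8

Fix ϵ > 0. We need δ > 0 so that 0 < |y + 10| < δ implies |(8y + 3) + 77| < ϵ.
|(8y + 3) + 77| = |8y + 80| = 8|y + 10|.
Thus it suffices that |y + 10| < ϵ/8.
Choosing δ = ϵ/8 gives |(8y + 3) + 77| = 8|y + 10| < ϵ whenever |y + 10| < δ.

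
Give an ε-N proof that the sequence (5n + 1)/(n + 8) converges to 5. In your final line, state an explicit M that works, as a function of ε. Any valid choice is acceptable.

Let ε > 0 be given. For n ≥ 1, |(5n + 1)/(n + 8) − 5| = |-39|/((n + 8)) = 39/((n + 8)).
Since n + 8 ≥ n for n ≥ 1, this is ≤ 39/(n) = 39/n.
So |(5n + 1)/(n + 8) − 5| < ε whenever n > 39/ε.
Take M = 39/ε. If n > M then |(5n + 1)/(n + 8) − 5| ≤ 39/n < ε.

M = 39/ε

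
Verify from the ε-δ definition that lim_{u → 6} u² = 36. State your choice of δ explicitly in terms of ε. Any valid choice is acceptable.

δ = min(2, ε/14)

Fix ε > 0. We seek δ > 0 with 0 < |u − 6| < δ ⇒ |u² − 36| < ε.
Factor: u² − 36 = (u − 6)(u + 6), so |u² − 36| = |u − 6|·|u + 6|.
Impose δ ≤ 2 so that |u| < 8; then |u + 6| ≤ 14.
Hence |u² − 36| ≤ 14|u − 6|, which is < ε once |u − 6| < ε/14.
Take δ = min(2, ε/14). If 0 < |u − 6| < δ then both bounds hold and |u² − 36| ≤ 14|u − 6| < 14·(ε/14) = ε.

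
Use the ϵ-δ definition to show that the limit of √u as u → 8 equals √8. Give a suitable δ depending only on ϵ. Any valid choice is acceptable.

Let ϵ > 0 be given. We want δ > 0 such that 0 < |u − 8| < δ implies |√u − √8| < ϵ.
Multiplying by the conjugate, |√u − √8| = |u − 8|/(√u + √8).
Restrict δ ≤ 8 so that |u − 8| < 8 forces u > 0, and then √u + √8 > √8.
Hence |√u − √8| < |u − 8|/√8, which is < ϵ once |u − 8| < √8·ϵ.
Take δ = min(8, √8·ϵ). If 0 < |u − 8| < δ then u > 0 and |√u − √8| < |u − 8|/√8 < ϵ.

δ = min(8, √8·ϵ)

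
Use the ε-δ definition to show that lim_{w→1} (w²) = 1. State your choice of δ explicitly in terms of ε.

δ = min(2, ε/4)

Fix ε > 0. We seek δ > 0 with 0 < |w − 1| < δ ⇒ |w² − 1| < ε.
Factor: w² − 1 = (w − 1)(w + 1), so |w² − 1| = |w − 1|·|w + 1|.
Restrict δ ≤ 2. Then |w − 1| < 2 gives |w| < 3, so by the triangle inequality |w + 1| ≤ 3 + 1 = 4.
Hence |w² − 1| ≤ 4|w − 1|, which is < ε once |w − 1| < ε/4.
Take δ = min(2, ε/4). If 0 < |w − 1| < δ then both bounds hold and |w² − 1| ≤ 4|w − 1| < 4·(ε/4) = ε.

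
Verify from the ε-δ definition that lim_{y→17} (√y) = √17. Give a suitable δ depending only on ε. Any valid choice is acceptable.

Let ε > 0 be given. We want δ > 0 such that 0 < |y − 17| < δ implies |√y − √17| < ε.
Multiplying by the conjugate, |√y − √17| = |y − 17|/(√y + √17).
Restrict δ ≤ 17 so that |y − 17| < 17 forces y > 0, and then √y + √17 > √17.
Hence |√y − √17| < |y − 17|/√17, which is < ε once |y − 17| < √17·ε.
Take δ = min(17, √17·ε). If 0 < |y − 17| < δ then y > 0 and |√y − √17| < |y − 17|/√17 < ε.

δ = min(17, √17·ε)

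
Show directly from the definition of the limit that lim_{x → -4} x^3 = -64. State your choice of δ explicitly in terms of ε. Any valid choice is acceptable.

δ = min(1, ε/61)

Let ε > 0. We seek δ > 0 with 0 < |x + 4| < δ ⇒ |x^3 + 64| < ε.
Factor: x^3 + 64 = (x + 4)(x^2 - 4x + 16), so |x^3 + 64| = |x + 4|·|x^2 - 4x + 16|.
Impose δ ≤ 1 so that |x| < 5; then |x^2 - 4x + 16| ≤ 61.
Hence |x^3 + 64| ≤ 61|x + 4|, which is < ε once |x + 4| < ε/61.
Take δ = min(1, ε/61). If 0 < |x + 4| < δ then both bounds hold and |x^3 + 64| ≤ 61|x + 4| < 61·(ε/61) = ε.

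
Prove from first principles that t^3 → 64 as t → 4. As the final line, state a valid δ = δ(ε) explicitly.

Fix ε > 0. We seek δ > 0 with 0 < |t − 4| < δ ⇒ |t^3 − 64| < ε.
Factor: t^3 − 64 = (t − 4)(t^2 + 4t + 16), so |t^3 − 64| = |t − 4|·|t^2 + 4t + 16|.
Impose δ ≤ 1 so that |t| < 5; then |t^2 + 4t + 16| ≤ 61.
Hence |t^3 − 64| ≤ 61|t − 4|, which is < ε once |t − 4| < ε/61.
Take δ = min(1, ε/61). If 0 < |t − 4| < δ then both bounds hold and |t^3 − 64| ≤ 61|t − 4| < 61·(ε/61) = ε.

δ = min(1, ε/61)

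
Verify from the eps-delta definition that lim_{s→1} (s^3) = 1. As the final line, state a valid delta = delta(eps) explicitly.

Let eps > 0. We seek delta > 0 with 0 < |s − 1| < delta ⇒ |s^3 − 1| < eps.
Factor: s^3 − 1 = (s − 1)(s^2 + s + 1), so |s^3 − 1| = |s − 1|·|s^2 + s + 1|.
Restrict delta ≤ 2. Then |s − 1| < 2 gives |s| < 3, so by the triangle inequality |s^2 + s + 1| ≤ 3^2 + 3 + 1 = 13.
Hence |s^3 − 1| ≤ 13|s − 1|, which is < eps once |s − 1| < eps/13.
Take delta = min(2, eps/13). If 0 < |s − 1| < delta then both bounds hold and |s^3 − 1| ≤ 13|s − 1| < 13·(eps/13) = eps.

delta = min(2, eps/13)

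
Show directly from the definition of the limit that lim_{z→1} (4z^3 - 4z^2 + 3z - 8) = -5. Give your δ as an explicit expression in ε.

Let ε > 0 be given. We want δ > 0 such that 0 < |z − 1| < δ implies |(4z^3 - 4z^2 + 3z - 8) + 5| < ε.
(4z^3 - 4z^2 + 3z - 8) + 5 = 4z^3 - 4z^2 + 3z - 3 = (z − 1)(4z^2 + 3).
So |(4z^3 - 4z^2 + 3z - 8) + 5| = |z − 1|·|4z^2 + 3|.
Require δ ≤ 1. Then |z − 1| < 1 gives |z| < 2, and by the triangle inequality |4z^2 + 3| ≤ 4·2^2 + 3 = 19.
Hence |(4z^3 - 4z^2 + 3z - 8) + 5| ≤ 19|z − 1| < ε provided |z − 1| < ε/19.
Take δ = min(1, ε/19). Then 0 < |z − 1| < δ gives both |z − 1| < 1 and |z − 1| < ε/19, so |(4z^3 - 4z^2 + 3z - 8) + 5| < ε.

δ = min(1, ε/19)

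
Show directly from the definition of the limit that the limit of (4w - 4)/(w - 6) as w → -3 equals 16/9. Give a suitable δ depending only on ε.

Let ε > 0. We want δ > 0 with 0 < |w + 3| < δ ⇒ |(4w - 4)/(w - 6) − (16/9)| < ε.
Combining over a common denominator, (4w - 4)/(w - 6) − (16/9) = [(4w - 4)·(-9) − (-16)·(w - 6)] / [(-9)·(w - 6)] = -20(w + 3) / ((-9)(w - 6)).
So |(4w - 4)/(w - 6) − (16/9)| = 20|w + 3| / (9·|w − 6|).
Require δ ≤ 9/2, so |w − 6| ≥ |-9| − |w + 3| > 9 − 9/2 = 9/2.
Hence |(4w - 4)/(w - 6) − (16/9)| < 20|w + 3|/(9·(9/2)) = (40/81)|w + 3|, which is < ε once |w + 3| < (81/40)ε.
Take δ = min(9/2, (81/40)ε). Then 0 < |w + 3| < δ forces both bounds, so |(4w - 4)/(w - 6) − (16/9)| < ε.

δ = min(9/2, (81/40)ε)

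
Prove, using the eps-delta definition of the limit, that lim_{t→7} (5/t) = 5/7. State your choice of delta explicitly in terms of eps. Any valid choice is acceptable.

delta = min(7/2, (49/10)eps)

Let eps > 0 be given. We seek delta > 0 such that 0 < |t − 7| < delta implies |5/t − (5/7)| < eps.
|5/t − (5/7)| = 5·|7 − t|/(7·|t|) = 5|t − 7|/(7|t|).
Require delta ≤ 7/2 so that |t| > 7 − 7/2 = 7/2, hence 7|t| > 49/2.
Then |5/t − (5/7)| < 5|t − 7|/(49/2), which is < eps when |t − 7| < (49/10)eps.
Take delta = min(7/2, (49/10)eps). Then 0 < |t − 7| < delta gives both |t − 7| < 7/2 and |t − 7| < (49/10)eps, so |5/t − (5/7)| < eps.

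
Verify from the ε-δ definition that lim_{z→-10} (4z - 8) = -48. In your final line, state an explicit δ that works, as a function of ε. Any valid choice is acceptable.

Suppose ε > 0. We need δ > 0 so that 0 < |z + 10| < δ implies |(4z - 8) + 48| < ε.
Since (4z - 8) + 48 = 4(z + 10), we have |(4z - 8) + 48| = 4|z + 10|.
Thus it suffices that |z + 10| < ε/4.
Take δ = ε/4. If 0 < |z + 10| < δ then |(4z - 8) + 48| = 4|z + 10| < 4·(ε/4) = ε.

δ = ε/4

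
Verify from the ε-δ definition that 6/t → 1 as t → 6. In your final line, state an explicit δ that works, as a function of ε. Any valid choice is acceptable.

Fix ε > 0. We seek δ > 0 such that 0 < |t − 6| < δ implies |6/t − 1| < ε.
|6/t − 1| = 6·|6 − t|/(6·|t|) = 6|t − 6|/(6|t|).
Restrict δ ≤ 3. Then |t − 6| < 3 gives |t| > 3, so 6|t| > 18.
Then |6/t − 1| < 6|t − 6|/18, which is < ε when |t − 6| < 3ε.
Take δ = min(3, 3ε). Then 0 < |t − 6| < δ gives both |t − 6| < 3 and |t − 6| < 3ε, so |6/t − 1| < ε.

δ = min(3, 3ε)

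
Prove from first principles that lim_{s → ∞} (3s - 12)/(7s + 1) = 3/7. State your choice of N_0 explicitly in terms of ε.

Fix ε > 0. We seek N_0 > 0 such that s > N_0 implies |(3s - 12)/(7s + 1) − (3/7)| < ε.
(3s - 12)/(7s + 1) − (3/7) = (7(3s - 12) − 3(7s + 1)) / (7(7s + 1)) = -87/(7(7s + 1)).
For s > 0 we have 7s + 1 > 7s, so |(3s - 12)/(7s + 1) − (3/7)| = 87/(7(7s + 1)) < 87/(7·7s) = (87/49)/s.
Thus |(3s - 12)/(7s + 1) − (3/7)| < ε whenever s > (87/49)/ε.
Take N_0 = (87/49)/ε. If s > N_0 then |(3s - 12)/(7s + 1) − (3/7)| < (87/49)/s < ε.

N_0 = (87/49)/ε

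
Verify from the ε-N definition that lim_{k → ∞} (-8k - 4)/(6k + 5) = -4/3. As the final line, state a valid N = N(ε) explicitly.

N = (4/9)/ε

Fix ε > 0. For k ≥ 1, |(-8k - 4)/(6k + 5) + 4/3| = |16|/(6(6k + 5)) = 16/(6(6k + 5)).
Since 6k + 5 ≥ 6k for k ≥ 1, this is ≤ 16/(6·6k) = (4/9)/k.
So |(-8k - 4)/(6k + 5) + 4/3| < ε whenever k > (4/9)/ε.
Take N = (4/9)/ε. If k > N then |(-8k - 4)/(6k + 5) + 4/3| ≤ (4/9)/k < ε.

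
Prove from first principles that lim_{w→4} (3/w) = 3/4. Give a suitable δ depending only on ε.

δ = min(2, (8/3)ε)

Suppose ε > 0. We seek δ > 0 such that 0 < |w − 4| < δ implies |3/w − (3/4)| < ε.
|3/w − (3/4)| = 3·|4 − w|/(4·|w|) = 3|w − 4|/(4|w|).
Restrict δ ≤ 2. Then |w − 4| < 2 gives |w| > 2, so 4|w| > 8.
Then |3/w − (3/4)| < 3|w − 4|/8, which is < ε when |w − 4| < (8/3)ε.
Take δ = min(2, (8/3)ε). Then 0 < |w − 4| < δ gives both |w − 4| < 2 and |w − 4| < (8/3)ε, so |3/w − (3/4)| < ε.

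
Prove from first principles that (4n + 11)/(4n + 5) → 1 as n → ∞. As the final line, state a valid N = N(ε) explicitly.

Fix ε > 0. For n ≥ 1, |(4n + 11)/(4n + 5) − 1| = |24|/(4(4n + 5)) = 24/(4(4n + 5)).
Since 4n + 5 ≥ 4n for n ≥ 1, this is ≤ 24/(4·4n) = (3/2)/n.
So |(4n + 11)/(4n + 5) − 1| < ε whenever n > (3/2)/ε.
Take N = (3/2)/ε. If n > N then |(4n + 11)/(4n + 5) − 1| ≤ (3/2)/n < ε.

N = (3/2)/ε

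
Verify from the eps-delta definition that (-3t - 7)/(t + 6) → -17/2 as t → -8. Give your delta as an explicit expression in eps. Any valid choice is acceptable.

delta = min(1, (2/11)eps)

Fix eps > 0. We want delta > 0 with 0 < |t + 8| < delta ⇒ |(-3t - 7)/(t + 6) + 17/2| < eps.
Combining over a common denominator, (-3t - 7)/(t + 6) + 17/2 = [(-3t - 7)·(-2) − 17·(t + 6)] / [(-2)·(t + 6)] = -11(t + 8) / ((-2)(t + 6)).
So |(-3t - 7)/(t + 6) + 17/2| = 11|t + 8| / (2·|t + 6|).
Require delta ≤ 1, so |t + 6| ≥ |-2| − |t + 8| > 2 − 1 = 1.
Hence |(-3t - 7)/(t + 6) + 17/2| < 11|t + 8|/(2·1) = (11/2)|t + 8|, which is < eps once |t + 8| < (2/11)eps.
Take delta = min(1, (2/11)eps). Then 0 < |t + 8| < delta forces both bounds, so |(-3t - 7)/(t + 6) + 17/2| < eps.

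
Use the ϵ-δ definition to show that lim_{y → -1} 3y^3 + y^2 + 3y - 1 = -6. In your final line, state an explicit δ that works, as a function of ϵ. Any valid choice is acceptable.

Let ϵ > 0 be given. We want δ > 0 such that 0 < |y + 1| < δ implies |(3y^3 + y^2 + 3y - 1) + 6| < ϵ.
(3y^3 + y^2 + 3y - 1) + 6 = 3y^3 + y^2 + 3y + 5 = (y + 1)(3y^2 - 2y + 5).
So |(3y^3 + y^2 + 3y - 1) + 6| = |y + 1|·|3y^2 - 2y + 5|.
Assume first that |y + 1| < 2, so |y| < 3. Then |3y^2 - 2y + 5| ≤ 3·3^2 + 2·3 + 5 = 38.
Hence |(3y^3 + y^2 + 3y - 1) + 6| ≤ 38|y + 1| < ϵ provided |y + 1| < ϵ/38.
Take δ = min(2, ϵ/38). Then 0 < |y + 1| < δ gives both |y + 1| < 2 and |y + 1| < ϵ/38, so |(3y^3 + y^2 + 3y - 1) + 6| < ϵ.

δ = min(2, ϵ/38)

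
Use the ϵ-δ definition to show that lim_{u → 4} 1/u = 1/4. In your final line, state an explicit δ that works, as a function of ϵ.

δ = min(2, 8ϵ)

Let ϵ > 0 be given. We seek δ > 0 such that 0 < |u − 4| < δ implies |1/u − (1/4)| < ϵ.
|1/u − (1/4)| = |4 − u|/(4·|u|) = |u − 4|/(4|u|).
Restrict δ ≤ 2. Then |u − 4| < 2 gives |u| > 2, so 4|u| > 8.
Then |1/u − (1/4)| < |u − 4|/8, which is < ϵ when |u − 4| < 8ϵ.
Take δ = min(2, 8ϵ). Then 0 < |u − 4| < δ gives both |u − 4| < 2 and |u − 4| < 8ϵ, so |1/u − (1/4)| < ϵ.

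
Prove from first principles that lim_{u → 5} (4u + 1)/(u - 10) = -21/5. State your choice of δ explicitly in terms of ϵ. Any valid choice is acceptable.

Let ϵ > 0 be given. We want δ > 0 with 0 < |u − 5| < δ ⇒ |(4u + 1)/(u - 10) + 21/5| < ϵ.
Combining over a common denominator, (4u + 1)/(u - 10) + 21/5 = [(4u + 1)·(-5) − 21·(u - 10)] / [(-5)·(u - 10)] = -41(u − 5) / ((-5)(u - 10)).
So |(4u + 1)/(u - 10) + 21/5| = 41|u − 5| / (5·|u − 10|).
Require δ ≤ 5/2, so |u − 10| ≥ |-5| − |u − 5| > 5 − 5/2 = 5/2.
Hence |(4u + 1)/(u - 10) + 21/5| < 41|u − 5|/(5·(5/2)) = (82/25)|u − 5|, which is < ϵ once |u − 5| < (25/82)ϵ.
Take δ = min(5/2, (25/82)ϵ). Then 0 < |u − 5| < δ forces both bounds, so |(4u + 1)/(u - 10) + 21/5| < ϵ.

δ = min(5/2, (25/82)ϵ)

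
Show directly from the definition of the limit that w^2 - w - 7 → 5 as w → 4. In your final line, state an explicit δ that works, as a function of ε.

Fix ε > 0. We want δ > 0 such that 0 < |w − 4| < δ implies |(w^2 - w - 7) − 5| < ε.
(w^2 - w - 7) − 5 = w^2 - w - 12 = (w − 4)(w + 3).
So |(w^2 - w - 7) − 5| = |w − 4|·|w + 3|.
Require δ ≤ 1. Then |w − 4| < 1 gives |w| < 5, and by the triangle inequality |w + 3| ≤ 5 + 3 = 8.
Hence |(w^2 - w - 7) − 5| ≤ 8|w − 4| < ε provided |w − 4| < ε/8.
Take δ = min(1, ε/8). Then 0 < |w − 4| < δ gives both |w − 4| < 1 and |w − 4| < ε/8, so |(w^2 - w - 7) − 5| < ε.

δ = min(1, ε/8)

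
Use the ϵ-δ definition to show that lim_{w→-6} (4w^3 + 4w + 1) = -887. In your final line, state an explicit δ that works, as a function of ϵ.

Let ϵ > 0. We want δ > 0 such that 0 < |w + 6| < δ implies |(4w^3 + 4w + 1) + 887| < ϵ.
(4w^3 + 4w + 1) + 887 = 4w^3 + 4w + 888 = (w + 6)(4w^2 - 24w + 148).
So |(4w^3 + 4w + 1) + 887| = |w + 6|·|4w^2 - 24w + 148|.
Require δ ≤ 1. Then |w + 6| < 1 gives |w| < 7, and by the triangle inequality |4w^2 - 24w + 148| ≤ 4·7^2 + 24·7 + 148 = 512.
Hence |(4w^3 + 4w + 1) + 887| ≤ 512|w + 6| < ϵ provided |w + 6| < ϵ/512.
Choosing δ = min(1, ϵ/512) ensures both conditions, hence |(4w^3 + 4w + 1) + 887| < ϵ.

δ = min(1, ϵ/512)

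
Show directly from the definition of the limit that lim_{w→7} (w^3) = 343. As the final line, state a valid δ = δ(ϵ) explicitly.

δ = min(1, ϵ/169)

Let ϵ > 0. We seek δ > 0 with 0 < |w − 7| < δ ⇒ |w^3 − 343| < ϵ.
Factor: w^3 − 343 = (w − 7)(w^2 + 7w + 49), so |w^3 − 343| = |w − 7|·|w^2 + 7w + 49|.
Restrict δ ≤ 1. Then |w − 7| < 1 gives |w| < 8, so by the triangle inequality |w^2 + 7w + 49| ≤ 8^2 + 7·8 + 49 = 169.
Hence |w^3 − 343| ≤ 169|w − 7|, which is < ϵ once |w − 7| < ϵ/169.
Take δ = min(1, ϵ/169). If 0 < |w − 7| < δ then both bounds hold and |w^3 − 343| ≤ 169|w − 7| < 169·(ϵ/169) = ϵ.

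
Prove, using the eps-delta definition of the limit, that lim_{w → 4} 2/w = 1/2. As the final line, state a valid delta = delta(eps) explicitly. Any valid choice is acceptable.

delta = min(2, 4eps)

Fix eps > 0. We seek delta > 0 such that 0 < |w − 4| < delta implies |2/w − (1/2)| < eps.
|2/w − (1/2)| = 2·|4 − w|/(4·|w|) = 2|w − 4|/(4|w|).
Require delta ≤ 2 so that |w| > 4 − 2 = 2, hence 4|w| > 8.
Then |2/w − (1/2)| < 2|w − 4|/8, which is < eps when |w − 4| < 4eps.
Take delta = min(2, 4eps). Then 0 < |w − 4| < delta gives both |w − 4| < 2 and |w − 4| < 4eps, so |2/w − (1/2)| < eps.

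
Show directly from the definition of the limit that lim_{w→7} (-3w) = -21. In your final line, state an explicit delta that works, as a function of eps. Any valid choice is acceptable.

Let eps > 0. We need delta > 0 so that 0 < |w − 7| < delta implies |(-3w) + 21| < eps.
Since (-3w) + 21 = -3(w − 7), we have |(-3w) + 21| = 3|w − 7|.
Thus it suffices that |w − 7| < eps/3.
Choosing delta = eps/3 gives |(-3w) + 21| = 3|w − 7| < eps whenever |w − 7| < delta.

delta = eps/3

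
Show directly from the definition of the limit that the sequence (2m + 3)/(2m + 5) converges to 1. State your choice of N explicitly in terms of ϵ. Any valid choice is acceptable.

Suppose ϵ > 0. For m ≥ 1, |(2m + 3)/(2m + 5) − 1| = |-4|/(2(2m + 5)) = 4/(2(2m + 5)).
Since 2m + 5 ≥ 2m for m ≥ 1, this is ≤ 4/(2·2m) = 1/m.
So |(2m + 3)/(2m + 5) − 1| < ϵ whenever m > 1/ϵ.
Take N = 1/ϵ. If m > N then |(2m + 3)/(2m + 5) − 1| ≤ 1/m < ϵ.

N = 1/ϵ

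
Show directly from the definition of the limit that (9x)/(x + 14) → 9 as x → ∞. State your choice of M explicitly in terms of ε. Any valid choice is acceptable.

Let ε > 0 be given. We seek M > 0 such that x > M implies |(9x)/(x + 14) − 9| < ε.
(9x)/(x + 14) − 9 = ((9x) − 9(x + 14)) / ((x + 14)) = -126/((x + 14)).
For x > 0 we have x + 14 > x, so |(9x)/(x + 14) − 9| = 126/((x + 14)) < 126/(x) = 126/x.
Thus |(9x)/(x + 14) − 9| < ε whenever x > 126/ε.
Take M = 126/ε. If x > M then |(9x)/(x + 14) − 9| < 126/x < ε.

M = 126/ε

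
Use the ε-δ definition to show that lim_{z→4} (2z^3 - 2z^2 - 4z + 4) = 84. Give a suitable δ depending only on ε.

δ = min(1, ε/100)

Fix ε > 0. We want δ > 0 such that 0 < |z − 4| < δ implies |(2z^3 - 2z^2 - 4z + 4) − 84| < ε.
(2z^3 - 2z^2 - 4z + 4) − 84 = 2z^3 - 2z^2 - 4z - 80 = (z − 4)(2z^2 + 6z + 20).
So |(2z^3 - 2z^2 - 4z + 4) − 84| = |z − 4|·|2z^2 + 6z + 20|.
Assume first that |z − 4| < 1, so |z| < 5. Then |2z^2 + 6z + 20| ≤ 2·5^2 + 6·5 + 20 = 100.
Hence |(2z^3 - 2z^2 - 4z + 4) − 84| ≤ 100|z − 4| < ε provided |z − 4| < ε/100.
Take δ = min(1, ε/100). Then 0 < |z − 4| < δ gives both |z − 4| < 1 and |z − 4| < ε/100, so |(2z^3 - 2z^2 - 4z + 4) − 84| < ε.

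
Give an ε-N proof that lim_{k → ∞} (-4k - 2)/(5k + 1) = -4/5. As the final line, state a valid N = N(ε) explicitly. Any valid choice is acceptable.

Suppose ε > 0. For k ≥ 1, |(-4k - 2)/(5k + 1) + 4/5| = |-6|/(5(5k + 1)) = 6/(5(5k + 1)).
Since 5k + 1 ≥ 5k for k ≥ 1, this is ≤ 6/(5·5k) = (6/25)/k.
So |(-4k - 2)/(5k + 1) + 4/5| < ε whenever k > (6/25)/ε.
Take N = (6/25)/ε. If k > N then |(-4k - 2)/(5k + 1) + 4/5| ≤ (6/25)/k < ε.

N = (6/25)/ε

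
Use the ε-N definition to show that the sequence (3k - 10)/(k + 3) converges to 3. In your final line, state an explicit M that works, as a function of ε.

M = 19/ε

Let ε > 0. For k ≥ 1, |(3k - 10)/(k + 3) − 3| = |-19|/((k + 3)) = 19/((k + 3)).
Since k + 3 ≥ k for k ≥ 1, this is ≤ 19/(k) = 19/k.
So |(3k - 10)/(k + 3) − 3| < ε whenever k > 19/ε.
Take M = 19/ε. If k > M then |(3k - 10)/(k + 3) − 3| ≤ 19/k < ε.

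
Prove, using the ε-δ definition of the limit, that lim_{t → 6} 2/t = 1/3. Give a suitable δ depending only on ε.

δ = min(3, 9ε)

Let ε > 0 be given. We seek δ > 0 such that 0 < |t − 6| < δ implies |2/t − (1/3)| < ε.
|2/t − (1/3)| = 2·|6 − t|/(6·|t|) = 2|t − 6|/(6|t|).
Require δ ≤ 3 so that |t| > 6 − 3 = 3, hence 6|t| > 18.
Then |2/t − (1/3)| < 2|t − 6|/18, which is < ε when |t − 6| < 9ε.
Take δ = min(3, 9ε). Then 0 < |t − 6| < δ gives both |t − 6| < 3 and |t − 6| < 9ε, so |2/t − (1/3)| < ε.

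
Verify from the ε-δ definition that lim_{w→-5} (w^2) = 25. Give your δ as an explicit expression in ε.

δ = min(1, ε/11)

Let ε > 0. We seek δ > 0 with 0 < |w + 5| < δ ⇒ |w^2 − 25| < ε.
Factor: w^2 − 25 = (w + 5)(w - 5), so |w^2 − 25| = |w + 5|·|w - 5|.
Restrict δ ≤ 1. Then |w + 5| < 1 gives |w| < 6, so by the triangle inequality |w - 5| ≤ 6 + 5 = 11.
Hence |w^2 − 25| ≤ 11|w + 5|, which is < ε once |w + 5| < ε/11.
Take δ = min(1, ε/11). If 0 < |w + 5| < δ then both bounds hold and |w^2 − 25| ≤ 11|w + 5| < 11·(ε/11) = ε.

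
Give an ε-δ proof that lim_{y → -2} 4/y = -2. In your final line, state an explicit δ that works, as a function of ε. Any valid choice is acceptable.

Let ε > 0. We seek δ > 0 such that 0 < |y + 2| < δ implies |4/y + 2| < ε.
|4/y + 2| = 4·|-2 − y|/(2·|y|) = 4|y + 2|/(2|y|).
Require δ ≤ 1 so that |y| > 2 − 1 = 1, hence 2|y| > 2.
Then |4/y + 2| < 4|y + 2|/2, which is < ε when |y + 2| < (1/2)ε.
Take δ = min(1, (1/2)ε). Then 0 < |y + 2| < δ gives both |y + 2| < 1 and |y + 2| < (1/2)ε, so |4/y + 2| < ε.

δ = min(1, (1/2)ε)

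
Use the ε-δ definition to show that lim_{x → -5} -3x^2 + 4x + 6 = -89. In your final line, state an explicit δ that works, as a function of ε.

δ = min(1, ε/37)

Let ε > 0. We want δ > 0 such that 0 < |x + 5| < δ implies |(-3x^2 + 4x + 6) + 89| < ε.
(-3x^2 + 4x + 6) + 89 = -3x^2 + 4x + 95 = (x + 5)(-3x + 19).
So |(-3x^2 + 4x + 6) + 89| = |x + 5|·|-3x + 19|.
Require δ ≤ 1. Then |x + 5| < 1 gives |x| < 6, and by the triangle inequality |-3x + 19| ≤ 3·6 + 19 = 37.
Hence |(-3x^2 + 4x + 6) + 89| ≤ 37|x + 5| < ε provided |x + 5| < ε/37.
Take δ = min(1, ε/37). Then 0 < |x + 5| < δ gives both |x + 5| < 1 and |x + 5| < ε/37, so |(-3x^2 + 4x + 6) + 89| < ε.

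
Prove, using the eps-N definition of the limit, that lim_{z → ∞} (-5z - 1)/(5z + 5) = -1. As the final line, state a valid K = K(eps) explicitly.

K = (4/5)/eps

Fix eps > 0. We seek K > 0 such that z > K implies |(-5z - 1)/(5z + 5) + 1| < eps.
(-5z - 1)/(5z + 5) + 1 = (5(-5z - 1) − (-5)(5z + 5)) / (5(5z + 5)) = 20/(5(5z + 5)).
For z > 0 we have 5z + 5 > 5z, so |(-5z - 1)/(5z + 5) + 1| = 20/(5(5z + 5)) < 20/(5·5z) = (4/5)/z.
Thus |(-5z - 1)/(5z + 5) + 1| < eps whenever z > (4/5)/eps.
Take K = (4/5)/eps. If z > K then |(-5z - 1)/(5z + 5) + 1| < (4/5)/z < eps.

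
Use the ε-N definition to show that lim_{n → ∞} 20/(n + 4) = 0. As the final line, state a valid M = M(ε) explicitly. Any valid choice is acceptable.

M = 20/ε

Suppose ε > 0. For n ≥ 1, |20/(n + 4) − 0| = 20/(n + 4) ≤ 20/n.
We need 20/n < ε, i.e. n > 20/ε.
Take M = 20/ε. If n > M then |20/(n + 4)| ≤ 20/n < ε.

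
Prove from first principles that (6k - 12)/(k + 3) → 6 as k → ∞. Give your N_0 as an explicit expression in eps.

Let eps > 0 be given. For k ≥ 1, |(6k - 12)/(k + 3) − 6| = |-30|/((k + 3)) = 30/((k + 3)).
Since k + 3 ≥ k for k ≥ 1, this is ≤ 30/(k) = 30/k.
So |(6k - 12)/(k + 3) − 6| < eps whenever k > 30/eps.
Take N_0 = 30/eps. If k > N_0 then |(6k - 12)/(k + 3) − 6| ≤ 30/k < eps.

N_0 = 30/eps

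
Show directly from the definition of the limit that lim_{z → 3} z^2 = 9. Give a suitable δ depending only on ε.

Let ε > 0. We seek δ > 0 with 0 < |z − 3| < δ ⇒ |z^2 − 9| < ε.
Factor: z^2 − 9 = (z − 3)(z + 3), so |z^2 − 9| = |z − 3|·|z + 3|.
Restrict δ ≤ 1. Then |z − 3| < 1 gives |z| < 4, so by the triangle inequality |z + 3| ≤ 4 + 3 = 7.
Hence |z^2 − 9| ≤ 7|z − 3|, which is < ε once |z − 3| < ε/7.
Take δ = min(1, ε/7). If 0 < |z − 3| < δ then both bounds hold and |z^2 − 9| ≤ 7|z − 3| < 7·(ε/7) = ε.

δ = min(1, ε/7)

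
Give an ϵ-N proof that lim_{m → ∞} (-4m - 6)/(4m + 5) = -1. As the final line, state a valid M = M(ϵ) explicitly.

Let ϵ > 0. For m ≥ 1, |(-4m - 6)/(4m + 5) + 1| = |-4|/(4(4m + 5)) = 4/(4(4m + 5)).
Since 4m + 5 ≥ 4m for m ≥ 1, this is ≤ 4/(4·4m) = (1/4)/m.
So |(-4m - 6)/(4m + 5) + 1| < ϵ whenever m > (1/4)/ϵ.
Take M = (1/4)/ϵ. If m > M then |(-4m - 6)/(4m + 5) + 1| ≤ (1/4)/m < ϵ.

M = (1/4)/ϵ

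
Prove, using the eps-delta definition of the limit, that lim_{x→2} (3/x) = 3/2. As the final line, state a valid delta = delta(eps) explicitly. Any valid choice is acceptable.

delta = min(1, (2/3)eps)

Let eps > 0. We seek delta > 0 such that 0 < |x − 2| < delta implies |3/x − (3/2)| < eps.
|3/x − (3/2)| = 3·|2 − x|/(2·|x|) = 3|x − 2|/(2|x|).
Require delta ≤ 1 so that |x| > 2 − 1 = 1, hence 2|x| > 2.
Then |3/x − (3/2)| < 3|x − 2|/2, which is < eps when |x − 2| < (2/3)eps.
Take delta = min(1, (2/3)eps). Then 0 < |x − 2| < delta gives both |x − 2| < 1 and |x − 2| < (2/3)eps, so |3/x − (3/2)| < eps.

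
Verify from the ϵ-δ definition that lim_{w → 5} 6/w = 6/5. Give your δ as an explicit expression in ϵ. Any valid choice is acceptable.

Let ϵ > 0 be given. We seek δ > 0 such that 0 < |w − 5| < δ implies |6/w − (6/5)| < ϵ.
|6/w − (6/5)| = 6·|5 − w|/(5·|w|) = 6|w − 5|/(5|w|).
Restrict δ ≤ 5/2. Then |w − 5| < 5/2 gives |w| > 5/2, so 5|w| > 25/2.
Then |6/w − (6/5)| < 6|w − 5|/(25/2), which is < ϵ when |w − 5| < (25/12)ϵ.
Take δ = min(5/2, (25/12)ϵ). Then 0 < |w − 5| < δ gives both |w − 5| < 5/2 and |w − 5| < (25/12)ϵ, so |6/w − (6/5)| < ϵ.

δ = min(5/2, (25/12)ϵ)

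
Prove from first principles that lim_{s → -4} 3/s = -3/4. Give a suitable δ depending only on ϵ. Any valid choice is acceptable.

Fix ϵ > 0. We seek δ > 0 such that 0 < |s + 4| < δ implies |3/s + 3/4| < ϵ.
|3/s + 3/4| = 3·|-4 − s|/(4·|s|) = 3|s + 4|/(4|s|).
Restrict δ ≤ 2. Then |s + 4| < 2 gives |s| > 2, so 4|s| > 8.
Then |3/s + 3/4| < 3|s + 4|/8, which is < ϵ when |s + 4| < (8/3)ϵ.
Take δ = min(2, (8/3)ϵ). Then 0 < |s + 4| < δ gives both |s + 4| < 2 and |s + 4| < (8/3)ϵ, so |3/s + 3/4| < ϵ.

δ = min(2, (8/3)ϵ)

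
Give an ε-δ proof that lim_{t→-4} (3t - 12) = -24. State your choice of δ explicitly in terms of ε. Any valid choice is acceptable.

δ = ε/3

Let ε > 0. We need δ > 0 so that 0 < |t + 4| < δ implies |(3t - 12) + 24| < ε.
|(3t - 12) + 24| = |3t + 12| = 3|t + 4|.
So 3|t + 4| < ε exactly when |t + 4| < ε/3.
Take δ = ε/3. If 0 < |t + 4| < δ then |(3t - 12) + 24| = 3|t + 4| < 3·(ε/3) = ε.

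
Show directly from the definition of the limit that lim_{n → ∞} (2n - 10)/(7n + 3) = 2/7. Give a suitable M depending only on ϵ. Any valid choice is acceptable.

Let ϵ > 0 be given. For n ≥ 1, |(2n - 10)/(7n + 3) − (2/7)| = |-76|/(7(7n + 3)) = 76/(7(7n + 3)).
Since 7n + 3 ≥ 7n for n ≥ 1, this is ≤ 76/(7·7n) = (76/49)/n.
So |(2n - 10)/(7n + 3) − (2/7)| < ϵ whenever n > (76/49)/ϵ.
Take M = (76/49)/ϵ. If n > M then |(2n - 10)/(7n + 3) − (2/7)| ≤ (76/49)/n < ϵ.

M = (76/49)/ϵ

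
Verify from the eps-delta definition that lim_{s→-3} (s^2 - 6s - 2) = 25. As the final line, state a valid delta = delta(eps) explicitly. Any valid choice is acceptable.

Fix eps > 0. We want delta > 0 such that 0 < |s + 3| < delta implies |(s^2 - 6s - 2) − 25| < eps.
(s^2 - 6s - 2) − 25 = s^2 - 6s - 27 = (s + 3)(s - 9).
So |(s^2 - 6s - 2) − 25| = |s + 3|·|s - 9|.
Require delta ≤ 1. Then |s + 3| < 1 gives |s| < 4, and by the triangle inequality |s - 9| ≤ 4 + 9 = 13.
Hence |(s^2 - 6s - 2) − 25| ≤ 13|s + 3| < eps provided |s + 3| < eps/13.
Choosing delta = min(1, eps/13) ensures both conditions, hence |(s^2 - 6s - 2) − 25| < eps.

delta = min(1, eps/13)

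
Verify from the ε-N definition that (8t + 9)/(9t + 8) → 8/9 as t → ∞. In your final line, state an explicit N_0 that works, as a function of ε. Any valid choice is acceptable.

Let ε > 0 be given. We seek N_0 > 0 such that t > N_0 implies |(8t + 9)/(9t + 8) − (8/9)| < ε.
(8t + 9)/(9t + 8) − (8/9) = (9(8t + 9) − 8(9t + 8)) / (9(9t + 8)) = 17/(9(9t + 8)).
For t > 0 we have 9t + 8 > 9t, so |(8t + 9)/(9t + 8) − (8/9)| = 17/(9(9t + 8)) < 17/(9·9t) = (17/81)/t.
Thus |(8t + 9)/(9t + 8) − (8/9)| < ε whenever t > (17/81)/ε.
Take N_0 = (17/81)/ε. If t > N_0 then |(8t + 9)/(9t + 8) − (8/9)| < (17/81)/t < ε.

N_0 = (17/81)/ε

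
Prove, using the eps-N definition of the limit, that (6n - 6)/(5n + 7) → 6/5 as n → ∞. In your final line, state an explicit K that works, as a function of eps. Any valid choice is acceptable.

Fix eps > 0. For n ≥ 1, |(6n - 6)/(5n + 7) − (6/5)| = |-72|/(5(5n + 7)) = 72/(5(5n + 7)).
Since 5n + 7 ≥ 5n for n ≥ 1, this is ≤ 72/(5·5n) = (72/25)/n.
So |(6n - 6)/(5n + 7) − (6/5)| < eps whenever n > (72/25)/eps.
Take K = (72/25)/eps. If n > K then |(6n - 6)/(5n + 7) − (6/5)| ≤ (72/25)/n < eps.

K = (72/25)/eps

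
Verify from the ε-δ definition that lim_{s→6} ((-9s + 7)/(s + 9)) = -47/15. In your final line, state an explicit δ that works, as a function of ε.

Let ε > 0. We want δ > 0 with 0 < |s − 6| < δ ⇒ |(-9s + 7)/(s + 9) + 47/15| < ε.
Combining over a common denominator, (-9s + 7)/(s + 9) + 47/15 = [(-9s + 7)·15 − (-47)·(s + 9)] / [15·(s + 9)] = -88(s − 6) / (15(s + 9)).
So |(-9s + 7)/(s + 9) + 47/15| = 88|s − 6| / (15·|s + 9|).
Require δ ≤ 15/2, so |s + 9| ≥ |15| − |s − 6| > 15 − 15/2 = 15/2.
Hence |(-9s + 7)/(s + 9) + 47/15| < 88|s − 6|/(15·(15/2)) = (176/225)|s − 6|, which is < ε once |s − 6| < (225/176)ε.
Take δ = min(15/2, (225/176)ε). Then 0 < |s − 6| < δ forces both bounds, so |(-9s + 7)/(s + 9) + 47/15| < ε.

δ = min(15/2, (225/176)ε)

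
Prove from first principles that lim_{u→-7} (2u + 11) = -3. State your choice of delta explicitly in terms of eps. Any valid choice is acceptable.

delta = eps/2

Suppose eps > 0. We need delta > 0 so that 0 < |u + 7| < delta implies |(2u + 11) + 3| < eps.
|(2u + 11) + 3| = |2u + 14| = 2|u + 7|.
Thus it suffices that |u + 7| < eps/2.
Choosing delta = eps/2 gives |(2u + 11) + 3| = 2|u + 7| < eps whenever |u + 7| < delta.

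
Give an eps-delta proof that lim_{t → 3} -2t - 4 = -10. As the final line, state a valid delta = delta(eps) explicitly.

Suppose eps > 0. We need delta > 0 so that 0 < |t − 3| < delta implies |(-2t - 4) + 10| < eps.
|(-2t - 4) + 10| = |-2t + 6| = 2|t − 3|.
Thus it suffices that |t − 3| < eps/2.
Choosing delta = eps/2 gives |(-2t - 4) + 10| = 2|t − 3| < eps whenever |t − 3| < delta.

delta = eps/2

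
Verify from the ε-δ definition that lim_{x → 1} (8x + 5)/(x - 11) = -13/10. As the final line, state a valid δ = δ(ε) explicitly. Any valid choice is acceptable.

Fix ε > 0. We want δ > 0 with 0 < |x − 1| < δ ⇒ |(8x + 5)/(x - 11) + 13/10| < ε.
Combining over a common denominator, (8x + 5)/(x - 11) + 13/10 = [(8x + 5)·(-10) − 13·(x - 11)] / [(-10)·(x - 11)] = -93(x − 1) / ((-10)(x - 11)).
So |(8x + 5)/(x - 11) + 13/10| = 93|x − 1| / (10·|x − 11|).
Require δ ≤ 5, so |x − 11| ≥ |-10| − |x − 1| > 10 − 5 = 5.
Hence |(8x + 5)/(x - 11) + 13/10| < 93|x − 1|/(10·5) = (93/50)|x − 1|, which is < ε once |x − 1| < (50/93)ε.
Take δ = min(5, (50/93)ε). Then 0 < |x − 1| < δ forces both bounds, so |(8x + 5)/(x - 11) + 13/10| < ε.

δ = min(5, (50/93)ε)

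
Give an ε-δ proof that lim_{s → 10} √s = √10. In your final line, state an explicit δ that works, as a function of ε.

Let ε > 0 be given. We want δ > 0 such that 0 < |s − 10| < δ implies |√s − √10| < ε.
Rationalise: √s − √10 = (s − 10)/(√s + √10), so |√s − √10| = |s − 10|/(√s + √10).
Restrict δ ≤ 10 so that |s − 10| < 10 forces s > 0, and then √s + √10 > √10.
Hence |√s − √10| < |s − 10|/√10, which is < ε once |s − 10| < √10·ε.
Take δ = min(10, √10·ε). If 0 < |s − 10| < δ then s > 0 and |√s − √10| < |s − 10|/√10 < ε.

δ = min(10, √10·ε)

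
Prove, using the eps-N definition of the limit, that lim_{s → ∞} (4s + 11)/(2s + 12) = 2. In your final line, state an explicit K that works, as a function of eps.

K = (13/2)/eps

Let eps > 0 be given. We seek K > 0 such that s > K implies |(4s + 11)/(2s + 12) − 2| < eps.
(4s + 11)/(2s + 12) − 2 = (2(4s + 11) − 4(2s + 12)) / (2(2s + 12)) = -26/(2(2s + 12)).
For s > 0 we have 2s + 12 > 2s, so |(4s + 11)/(2s + 12) − 2| = 26/(2(2s + 12)) < 26/(2·2s) = (13/2)/s.
Thus |(4s + 11)/(2s + 12) − 2| < eps whenever s > (13/2)/eps.
Take K = (13/2)/eps. If s > K then |(4s + 11)/(2s + 12) − 2| < (13/2)/s < eps.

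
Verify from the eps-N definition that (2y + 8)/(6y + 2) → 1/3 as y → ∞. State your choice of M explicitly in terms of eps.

M = (11/9)/eps

Suppose eps > 0. We seek M > 0 such that y > M implies |(2y + 8)/(6y + 2) − (1/3)| < eps.
(2y + 8)/(6y + 2) − (1/3) = (6(2y + 8) − 2(6y + 2)) / (6(6y + 2)) = 44/(6(6y + 2)).
For y > 0 we have 6y + 2 > 6y, so |(2y + 8)/(6y + 2) − (1/3)| = 44/(6(6y + 2)) < 44/(6·6y) = (11/9)/y.
Thus |(2y + 8)/(6y + 2) − (1/3)| < eps whenever y > (11/9)/eps.
Take M = (11/9)/eps. If y > M then |(2y + 8)/(6y + 2) − (1/3)| < (11/9)/y < eps.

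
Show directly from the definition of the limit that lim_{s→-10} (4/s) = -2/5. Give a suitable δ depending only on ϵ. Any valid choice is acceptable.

Suppose ϵ > 0. We seek δ > 0 such that 0 < |s + 10| < δ implies |4/s + 2/5| < ϵ.
|4/s + 2/5| = 4·|-10 − s|/(10·|s|) = 4|s + 10|/(10|s|).
Require δ ≤ 5 so that |s| > 10 − 5 = 5, hence 10|s| > 50.
Then |4/s + 2/5| < 4|s + 10|/50, which is < ϵ when |s + 10| < (25/2)ϵ.
Take δ = min(5, (25/2)ϵ). Then 0 < |s + 10| < δ gives both |s + 10| < 5 and |s + 10| < (25/2)ϵ, so |4/s + 2/5| < ϵ.

δ = min(5, (25/2)ϵ)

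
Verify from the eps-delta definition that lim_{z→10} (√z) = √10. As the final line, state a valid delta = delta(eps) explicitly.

delta = min(10, √10·eps)

Let eps > 0. We want delta > 0 such that 0 < |z − 10| < delta implies |√z − √10| < eps.
Multiplying by the conjugate, |√z − √10| = |z − 10|/(√z + √10).
Restrict delta ≤ 10 so that |z − 10| < 10 forces z > 0, and then √z + √10 > √10.
Hence |√z − √10| < |z − 10|/√10, which is < eps once |z − 10| < √10·eps.
Take delta = min(10, √10·eps). If 0 < |z − 10| < delta then z > 0 and |√z − √10| < |z − 10|/√10 < eps.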